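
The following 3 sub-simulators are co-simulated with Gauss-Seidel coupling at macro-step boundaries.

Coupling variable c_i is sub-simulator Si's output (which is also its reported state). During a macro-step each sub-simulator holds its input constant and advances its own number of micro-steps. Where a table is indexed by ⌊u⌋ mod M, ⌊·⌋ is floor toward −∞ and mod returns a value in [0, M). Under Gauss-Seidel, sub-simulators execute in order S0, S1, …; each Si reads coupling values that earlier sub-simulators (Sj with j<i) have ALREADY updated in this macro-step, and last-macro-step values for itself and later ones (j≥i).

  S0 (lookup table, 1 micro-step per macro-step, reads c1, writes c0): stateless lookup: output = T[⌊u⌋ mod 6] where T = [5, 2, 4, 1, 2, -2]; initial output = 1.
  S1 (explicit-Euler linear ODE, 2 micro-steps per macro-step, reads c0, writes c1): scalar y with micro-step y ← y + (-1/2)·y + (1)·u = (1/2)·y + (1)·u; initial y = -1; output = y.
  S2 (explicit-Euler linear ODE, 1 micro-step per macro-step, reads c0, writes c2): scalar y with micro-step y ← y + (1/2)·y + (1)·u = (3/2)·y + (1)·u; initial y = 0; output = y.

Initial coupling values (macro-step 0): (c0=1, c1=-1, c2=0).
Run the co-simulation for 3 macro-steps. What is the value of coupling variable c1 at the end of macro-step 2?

macro 1: S0 reads c1=-1 → after 1×micro: -2; S1 reads c0=-2 → after 2×micro: -13/4; S2 reads c0=-2 → after 1×micro: -2 ⇒ (c0=-2, c1=-13/4, c2=-2)
macro 2: S0 reads c1=-13/4 → after 1×micro: 4; S1 reads c0=4 → after 2×micro: 83/16; S2 reads c0=4 → after 1×micro: 1 ⇒ (c0=4, c1=83/16, c2=1)
macro 3: S0 reads c1=83/16 → after 1×micro: -2; S1 reads c0=-2 → after 2×micro: -109/64; S2 reads c0=-2 → after 1×micro: -1/2 ⇒ (c0=-2, c1=-109/64, c2=-1/2)

c1 at macro-step 2 = 83/16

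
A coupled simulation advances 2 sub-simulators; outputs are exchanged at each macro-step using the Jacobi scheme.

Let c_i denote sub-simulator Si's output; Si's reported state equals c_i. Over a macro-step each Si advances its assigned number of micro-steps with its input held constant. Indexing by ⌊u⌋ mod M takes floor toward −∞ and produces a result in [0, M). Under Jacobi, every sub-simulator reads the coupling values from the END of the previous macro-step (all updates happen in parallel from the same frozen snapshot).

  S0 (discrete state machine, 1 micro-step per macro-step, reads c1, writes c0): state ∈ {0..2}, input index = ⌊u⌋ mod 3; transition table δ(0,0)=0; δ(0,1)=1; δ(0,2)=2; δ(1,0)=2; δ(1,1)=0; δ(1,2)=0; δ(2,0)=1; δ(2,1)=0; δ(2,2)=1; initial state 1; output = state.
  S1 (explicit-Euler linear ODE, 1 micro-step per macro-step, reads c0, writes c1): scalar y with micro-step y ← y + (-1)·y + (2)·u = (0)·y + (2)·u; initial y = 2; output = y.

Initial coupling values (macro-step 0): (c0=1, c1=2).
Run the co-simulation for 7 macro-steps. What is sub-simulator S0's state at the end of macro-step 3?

S0 state at macro-step 3 = 1

macro 1: S0 reads c1=2 → after 1×micro: 0; S1 reads c0=1 → after 1×micro: 2 ⇒ (c0=0, c1=2)
macro 2: S0 reads c1=2 → after 1×micro: 2; S1 reads c0=0 → after 1×micro: 0 ⇒ (c0=2, c1=0)
macro 3: S0 reads c1=0 → after 1×micro: 1; S1 reads c0=2 → after 1×micro: 4 ⇒ (c0=1, c1=4)
macro 4: S0 reads c1=4 → after 1×micro: 0; S1 reads c0=1 → after 1×micro: 2 ⇒ (c0=0, c1=2)
macro 5: S0 reads c1=2 → after 1×micro: 2; S1 reads c0=0 → after 1×micro: 0 ⇒ (c0=2, c1=0)
macro 6: S0 reads c1=0 → after 1×micro: 1; S1 reads c0=2 → after 1×micro: 4 ⇒ (c0=1, c1=4)
macro 7: S0 reads c1=4 → after 1×micro: 0; S1 reads c0=1 → after 1×micro: 2 ⇒ (c0=0, c1=2)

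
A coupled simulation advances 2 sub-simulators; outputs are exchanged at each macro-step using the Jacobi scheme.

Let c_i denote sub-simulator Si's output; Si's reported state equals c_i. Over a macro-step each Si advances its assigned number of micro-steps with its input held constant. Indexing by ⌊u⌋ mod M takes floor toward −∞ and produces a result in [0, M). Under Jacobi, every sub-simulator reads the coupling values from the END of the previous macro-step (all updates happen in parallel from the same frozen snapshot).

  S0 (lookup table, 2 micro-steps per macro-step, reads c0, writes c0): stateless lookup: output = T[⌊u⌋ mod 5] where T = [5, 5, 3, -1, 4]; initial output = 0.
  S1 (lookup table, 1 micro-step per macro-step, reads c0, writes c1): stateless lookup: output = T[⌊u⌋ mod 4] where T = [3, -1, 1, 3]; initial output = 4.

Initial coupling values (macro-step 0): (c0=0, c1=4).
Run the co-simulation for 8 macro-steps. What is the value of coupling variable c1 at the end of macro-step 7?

macro 1: S0 reads c0=0 → after 2×micro: 5; S1 reads c0=0 → after 1×micro: 3 ⇒ (c0=5, c1=3)
macro 2: S0 reads c0=5 → after 2×micro: 5; S1 reads c0=5 → after 1×micro: -1 ⇒ (c0=5, c1=-1)
macro 3: S0 reads c0=5 → after 2×micro: 5; S1 reads c0=5 → after 1×micro: -1 ⇒ (c0=5, c1=-1)
macro 4: S0 reads c0=5 → after 2×micro: 5; S1 reads c0=5 → after 1×micro: -1 ⇒ (c0=5, c1=-1)
macro 5: S0 reads c0=5 → after 2×micro: 5; S1 reads c0=5 → after 1×micro: -1 ⇒ (c0=5, c1=-1)
macro 6: S0 reads c0=5 → after 2×micro: 5; S1 reads c0=5 → after 1×micro: -1 ⇒ (c0=5, c1=-1)
macro 7: S0 reads c0=5 → after 2×micro: 5; S1 reads c0=5 → after 1×micro: -1 ⇒ (c0=5, c1=-1)
macro 8: S0 reads c0=5 → after 2×micro: 5; S1 reads c0=5 → after 1×micro: -1 ⇒ (c0=5, c1=-1)

c1 at macro-step 7 = -1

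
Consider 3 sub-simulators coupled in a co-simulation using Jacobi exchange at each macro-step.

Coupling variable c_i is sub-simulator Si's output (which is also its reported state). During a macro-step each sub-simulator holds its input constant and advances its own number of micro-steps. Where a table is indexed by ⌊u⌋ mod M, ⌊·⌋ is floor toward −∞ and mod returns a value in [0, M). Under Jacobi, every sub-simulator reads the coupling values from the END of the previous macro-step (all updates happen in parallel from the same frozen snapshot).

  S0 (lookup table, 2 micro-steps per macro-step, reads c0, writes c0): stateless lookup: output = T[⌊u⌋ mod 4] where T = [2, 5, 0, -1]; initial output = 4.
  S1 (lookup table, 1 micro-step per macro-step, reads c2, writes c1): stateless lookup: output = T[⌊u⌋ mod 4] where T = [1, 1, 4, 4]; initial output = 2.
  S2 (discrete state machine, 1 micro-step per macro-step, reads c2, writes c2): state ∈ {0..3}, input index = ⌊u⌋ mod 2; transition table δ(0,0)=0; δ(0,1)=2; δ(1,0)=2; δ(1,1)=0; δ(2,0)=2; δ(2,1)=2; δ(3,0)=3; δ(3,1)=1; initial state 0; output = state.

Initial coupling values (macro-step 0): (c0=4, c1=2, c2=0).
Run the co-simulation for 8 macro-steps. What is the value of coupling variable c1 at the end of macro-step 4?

macro 1: S0 reads c0=4 → after 2×micro: 2; S1 reads c2=0 → after 1×micro: 1; S2 reads c2=0 → after 1×micro: 0 ⇒ (c0=2, c1=1, c2=0)
macro 2: S0 reads c0=2 → after 2×micro: 0; S1 reads c2=0 → after 1×micro: 1; S2 reads c2=0 → after 1×micro: 0 ⇒ (c0=0, c1=1, c2=0)
macro 3: S0 reads c0=0 → after 2×micro: 2; S1 reads c2=0 → after 1×micro: 1; S2 reads c2=0 → after 1×micro: 0 ⇒ (c0=2, c1=1, c2=0)
macro 4: S0 reads c0=2 → after 2×micro: 0; S1 reads c2=0 → after 1×micro: 1; S2 reads c2=0 → after 1×micro: 0 ⇒ (c0=0, c1=1, c2=0)
macro 5: S0 reads c0=0 → after 2×micro: 2; S1 reads c2=0 → after 1×micro: 1; S2 reads c2=0 → after 1×micro: 0 ⇒ (c0=2, c1=1, c2=0)
macro 6: S0 reads c0=2 → after 2×micro: 0; S1 reads c2=0 → after 1×micro: 1; S2 reads c2=0 → after 1×micro: 0 ⇒ (c0=0, c1=1, c2=0)
macro 7: S0 reads c0=0 → after 2×micro: 2; S1 reads c2=0 → after 1×micro: 1; S2 reads c2=0 → after 1×micro: 0 ⇒ (c0=2, c1=1, c2=0)
macro 8: S0 reads c0=2 → after 2×micro: 0; S1 reads c2=0 → after 1×micro: 1; S2 reads c2=0 → after 1×micro: 0 ⇒ (c0=0, c1=1, c2=0)

c1 at macro-step 4 = 1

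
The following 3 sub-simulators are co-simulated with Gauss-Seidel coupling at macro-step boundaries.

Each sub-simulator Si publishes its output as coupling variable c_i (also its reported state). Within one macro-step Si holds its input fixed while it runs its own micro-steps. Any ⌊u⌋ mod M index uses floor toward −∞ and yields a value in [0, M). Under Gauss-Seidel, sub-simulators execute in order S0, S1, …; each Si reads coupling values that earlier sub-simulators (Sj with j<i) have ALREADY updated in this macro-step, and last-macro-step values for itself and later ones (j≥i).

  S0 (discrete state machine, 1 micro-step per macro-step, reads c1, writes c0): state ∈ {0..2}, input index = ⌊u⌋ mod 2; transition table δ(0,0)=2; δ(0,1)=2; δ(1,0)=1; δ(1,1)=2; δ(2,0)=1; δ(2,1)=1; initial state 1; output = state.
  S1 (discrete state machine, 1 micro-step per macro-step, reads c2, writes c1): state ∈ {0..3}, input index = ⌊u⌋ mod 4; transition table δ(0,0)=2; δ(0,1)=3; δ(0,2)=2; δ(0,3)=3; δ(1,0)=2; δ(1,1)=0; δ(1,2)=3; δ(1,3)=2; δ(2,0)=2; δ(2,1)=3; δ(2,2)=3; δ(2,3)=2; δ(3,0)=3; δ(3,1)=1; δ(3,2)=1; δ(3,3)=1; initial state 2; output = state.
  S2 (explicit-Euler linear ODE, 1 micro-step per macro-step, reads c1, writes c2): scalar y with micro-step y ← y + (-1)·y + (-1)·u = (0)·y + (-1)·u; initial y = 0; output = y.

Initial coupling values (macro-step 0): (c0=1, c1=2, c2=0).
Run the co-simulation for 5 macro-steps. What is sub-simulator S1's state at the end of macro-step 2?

S1 state at macro-step 2 = 3

macro 1: S0 reads c1=2 → after 1×micro: 1; S1 reads c2=0 → after 1×micro: 2; S2 reads c1=2 → after 1×micro: -2 ⇒ (c0=1, c1=2, c2=-2)
macro 2: S0 reads c1=2 → after 1×micro: 1; S1 reads c2=-2 → after 1×micro: 3; S2 reads c1=3 → after 1×micro: -3 ⇒ (c0=1, c1=3, c2=-3)
macro 3: S0 reads c1=3 → after 1×micro: 2; S1 reads c2=-3 → after 1×micro: 1; S2 reads c1=1 → after 1×micro: -1 ⇒ (c0=2, c1=1, c2=-1)
macro 4: S0 reads c1=1 → after 1×micro: 1; S1 reads c2=-1 → after 1×micro: 2; S2 reads c1=2 → after 1×micro: -2 ⇒ (c0=1, c1=2, c2=-2)
macro 5: S0 reads c1=2 → after 1×micro: 1; S1 reads c2=-2 → after 1×micro: 3; S2 reads c1=3 → after 1×micro: -3 ⇒ (c0=1, c1=3, c2=-3)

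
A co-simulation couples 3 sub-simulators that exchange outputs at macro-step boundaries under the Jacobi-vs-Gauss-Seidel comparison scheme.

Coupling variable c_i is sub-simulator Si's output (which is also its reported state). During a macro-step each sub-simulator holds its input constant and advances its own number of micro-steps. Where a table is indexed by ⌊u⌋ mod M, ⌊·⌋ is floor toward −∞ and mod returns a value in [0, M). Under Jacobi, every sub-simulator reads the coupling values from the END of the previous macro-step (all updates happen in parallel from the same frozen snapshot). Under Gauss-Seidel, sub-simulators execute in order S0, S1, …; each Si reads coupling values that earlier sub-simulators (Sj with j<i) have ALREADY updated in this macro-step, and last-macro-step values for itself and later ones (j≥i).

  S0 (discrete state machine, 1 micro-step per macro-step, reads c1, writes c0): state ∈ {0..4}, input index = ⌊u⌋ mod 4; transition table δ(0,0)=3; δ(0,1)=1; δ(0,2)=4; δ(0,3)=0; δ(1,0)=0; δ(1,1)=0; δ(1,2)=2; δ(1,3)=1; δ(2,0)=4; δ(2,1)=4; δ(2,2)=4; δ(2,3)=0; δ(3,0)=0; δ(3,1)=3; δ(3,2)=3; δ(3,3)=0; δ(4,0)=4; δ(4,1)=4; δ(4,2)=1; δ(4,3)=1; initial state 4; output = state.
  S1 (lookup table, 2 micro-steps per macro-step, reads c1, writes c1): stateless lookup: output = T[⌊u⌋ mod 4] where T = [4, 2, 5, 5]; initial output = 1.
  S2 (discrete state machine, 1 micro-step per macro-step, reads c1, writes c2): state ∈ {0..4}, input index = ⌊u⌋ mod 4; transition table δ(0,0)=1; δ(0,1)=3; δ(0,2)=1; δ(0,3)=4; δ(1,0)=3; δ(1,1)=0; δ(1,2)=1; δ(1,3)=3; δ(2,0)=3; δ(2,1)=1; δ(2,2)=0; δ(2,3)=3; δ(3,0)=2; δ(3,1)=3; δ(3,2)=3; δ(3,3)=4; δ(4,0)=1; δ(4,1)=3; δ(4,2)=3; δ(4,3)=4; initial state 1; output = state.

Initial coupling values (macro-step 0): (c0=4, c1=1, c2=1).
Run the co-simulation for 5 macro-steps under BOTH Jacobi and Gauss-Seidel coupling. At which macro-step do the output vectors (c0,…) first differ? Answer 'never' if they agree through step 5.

first divergence at macro-step: 1

[Jacobi] macro 1: S0 reads c1=1 → after 1×micro: 4; S1 reads c1=1 → after 2×micro: 2; S2 reads c1=1 → after 1×micro: 0 ⇒ (c0=4, c1=2, c2=0)
[Jacobi] macro 2: S0 reads c1=2 → after 1×micro: 1; S1 reads c1=2 → after 2×micro: 5; S2 reads c1=2 → after 1×micro: 1 ⇒ (c0=1, c1=5, c2=1)
[Jacobi] macro 3: S0 reads c1=5 → after 1×micro: 0; S1 reads c1=5 → after 2×micro: 2; S2 reads c1=5 → after 1×micro: 0 ⇒ (c0=0, c1=2, c2=0)
[Jacobi] macro 4: S0 reads c1=2 → after 1×micro: 4; S1 reads c1=2 → after 2×micro: 5; S2 reads c1=2 → after 1×micro: 1 ⇒ (c0=4, c1=5, c2=1)
[Jacobi] macro 5: S0 reads c1=5 → after 1×micro: 4; S1 reads c1=5 → after 2×micro: 2; S2 reads c1=5 → after 1×micro: 0 ⇒ (c0=4, c1=2, c2=0)
[Gauss-Seidel] macro 1: S0 reads c1=1 → after 1×micro: 4; S1 reads c1=1 → after 2×micro: 2; S2 reads c1=2 → after 1×micro: 1 ⇒ (c0=4, c1=2, c2=1)
[Gauss-Seidel] macro 2: S0 reads c1=2 → after 1×micro: 1; S1 reads c1=2 → after 2×micro: 5; S2 reads c1=5 → after 1×micro: 0 ⇒ (c0=1, c1=5, c2=0)
[Gauss-Seidel] macro 3: S0 reads c1=5 → after 1×micro: 0; S1 reads c1=5 → after 2×micro: 2; S2 reads c1=2 → after 1×micro: 1 ⇒ (c0=0, c1=2, c2=1)
[Gauss-Seidel] macro 4: S0 reads c1=2 → after 1×micro: 4; S1 reads c1=2 → after 2×micro: 5; S2 reads c1=5 → after 1×micro: 0 ⇒ (c0=4, c1=5, c2=0)
[Gauss-Seidel] macro 5: S0 reads c1=5 → after 1×micro: 4; S1 reads c1=5 → after 2×micro: 2; S2 reads c1=2 → after 1×micro: 1 ⇒ (c0=4, c1=2, c2=1)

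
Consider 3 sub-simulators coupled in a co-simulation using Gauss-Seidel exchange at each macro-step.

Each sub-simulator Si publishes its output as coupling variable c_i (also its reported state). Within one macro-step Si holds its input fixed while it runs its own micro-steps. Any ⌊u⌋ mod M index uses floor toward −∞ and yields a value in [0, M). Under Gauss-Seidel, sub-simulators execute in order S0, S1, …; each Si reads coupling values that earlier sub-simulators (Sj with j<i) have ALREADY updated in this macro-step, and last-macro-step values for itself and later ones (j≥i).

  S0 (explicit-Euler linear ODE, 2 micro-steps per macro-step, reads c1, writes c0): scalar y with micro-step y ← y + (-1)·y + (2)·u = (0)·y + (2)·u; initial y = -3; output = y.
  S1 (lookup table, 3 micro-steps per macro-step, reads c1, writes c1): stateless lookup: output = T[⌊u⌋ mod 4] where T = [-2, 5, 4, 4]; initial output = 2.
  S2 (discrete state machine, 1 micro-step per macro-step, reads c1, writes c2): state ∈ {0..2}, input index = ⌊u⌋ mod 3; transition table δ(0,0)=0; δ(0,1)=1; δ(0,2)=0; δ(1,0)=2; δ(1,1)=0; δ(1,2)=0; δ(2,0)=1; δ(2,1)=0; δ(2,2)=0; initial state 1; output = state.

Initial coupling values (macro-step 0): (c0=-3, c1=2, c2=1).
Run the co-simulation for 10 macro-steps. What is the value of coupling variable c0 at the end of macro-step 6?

c0 at macro-step 6 = 8

macro 1: S0 reads c1=2 → after 2×micro: 4; S1 reads c1=2 → after 3×micro: 4; S2 reads c1=4 → after 1×micro: 0 ⇒ (c0=4, c1=4, c2=0)
macro 2: S0 reads c1=4 → after 2×micro: 8; S1 reads c1=4 → after 3×micro: -2; S2 reads c1=-2 → after 1×micro: 1 ⇒ (c0=8, c1=-2, c2=1)
macro 3: S0 reads c1=-2 → after 2×micro: -4; S1 reads c1=-2 → after 3×micro: 4; S2 reads c1=4 → after 1×micro: 0 ⇒ (c0=-4, c1=4, c2=0)
macro 4: S0 reads c1=4 → after 2×micro: 8; S1 reads c1=4 → after 3×micro: -2; S2 reads c1=-2 → after 1×micro: 1 ⇒ (c0=8, c1=-2, c2=1)
macro 5: S0 reads c1=-2 → after 2×micro: -4; S1 reads c1=-2 → after 3×micro: 4; S2 reads c1=4 → after 1×micro: 0 ⇒ (c0=-4, c1=4, c2=0)
macro 6: S0 reads c1=4 → after 2×micro: 8; S1 reads c1=4 → after 3×micro: -2; S2 reads c1=-2 → after 1×micro: 1 ⇒ (c0=8, c1=-2, c2=1)
macro 7: S0 reads c1=-2 → after 2×micro: -4; S1 reads c1=-2 → after 3×micro: 4; S2 reads c1=4 → after 1×micro: 0 ⇒ (c0=-4, c1=4, c2=0)
macro 8: S0 reads c1=4 → after 2×micro: 8; S1 reads c1=4 → after 3×micro: -2; S2 reads c1=-2 → after 1×micro: 1 ⇒ (c0=8, c1=-2, c2=1)
macro 9: S0 reads c1=-2 → after 2×micro: -4; S1 reads c1=-2 → after 3×micro: 4; S2 reads c1=4 → after 1×micro: 0 ⇒ (c0=-4, c1=4, c2=0)
macro 10: S0 reads c1=4 → after 2×micro: 8; S1 reads c1=4 → after 3×micro: -2; S2 reads c1=-2 → after 1×micro: 1 ⇒ (c0=8, c1=-2, c2=1)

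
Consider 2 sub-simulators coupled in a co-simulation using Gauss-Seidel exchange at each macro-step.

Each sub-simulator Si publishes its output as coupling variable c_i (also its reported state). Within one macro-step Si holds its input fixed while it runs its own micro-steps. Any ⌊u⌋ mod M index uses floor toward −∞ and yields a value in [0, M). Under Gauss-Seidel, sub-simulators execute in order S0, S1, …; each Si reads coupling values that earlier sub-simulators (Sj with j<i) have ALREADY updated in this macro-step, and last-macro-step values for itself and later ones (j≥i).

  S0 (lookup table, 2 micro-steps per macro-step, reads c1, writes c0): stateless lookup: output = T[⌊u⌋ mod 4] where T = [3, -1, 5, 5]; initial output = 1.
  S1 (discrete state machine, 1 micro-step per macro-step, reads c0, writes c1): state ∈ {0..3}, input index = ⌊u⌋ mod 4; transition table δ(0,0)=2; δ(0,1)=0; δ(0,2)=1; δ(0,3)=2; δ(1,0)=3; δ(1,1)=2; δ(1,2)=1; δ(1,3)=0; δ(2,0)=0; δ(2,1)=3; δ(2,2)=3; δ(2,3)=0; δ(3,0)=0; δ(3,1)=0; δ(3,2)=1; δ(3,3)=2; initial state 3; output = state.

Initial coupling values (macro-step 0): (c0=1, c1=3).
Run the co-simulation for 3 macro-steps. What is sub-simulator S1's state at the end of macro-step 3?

macro 1: S0 reads c1=3 → after 2×micro: 5; S1 reads c0=5 → after 1×micro: 0 ⇒ (c0=5, c1=0)
macro 2: S0 reads c1=0 → after 2×micro: 3; S1 reads c0=3 → after 1×micro: 2 ⇒ (c0=3, c1=2)
macro 3: S0 reads c1=2 → after 2×micro: 5; S1 reads c0=5 → after 1×micro: 3 ⇒ (c0=5, c1=3)

S1 state at macro-step 3 = 3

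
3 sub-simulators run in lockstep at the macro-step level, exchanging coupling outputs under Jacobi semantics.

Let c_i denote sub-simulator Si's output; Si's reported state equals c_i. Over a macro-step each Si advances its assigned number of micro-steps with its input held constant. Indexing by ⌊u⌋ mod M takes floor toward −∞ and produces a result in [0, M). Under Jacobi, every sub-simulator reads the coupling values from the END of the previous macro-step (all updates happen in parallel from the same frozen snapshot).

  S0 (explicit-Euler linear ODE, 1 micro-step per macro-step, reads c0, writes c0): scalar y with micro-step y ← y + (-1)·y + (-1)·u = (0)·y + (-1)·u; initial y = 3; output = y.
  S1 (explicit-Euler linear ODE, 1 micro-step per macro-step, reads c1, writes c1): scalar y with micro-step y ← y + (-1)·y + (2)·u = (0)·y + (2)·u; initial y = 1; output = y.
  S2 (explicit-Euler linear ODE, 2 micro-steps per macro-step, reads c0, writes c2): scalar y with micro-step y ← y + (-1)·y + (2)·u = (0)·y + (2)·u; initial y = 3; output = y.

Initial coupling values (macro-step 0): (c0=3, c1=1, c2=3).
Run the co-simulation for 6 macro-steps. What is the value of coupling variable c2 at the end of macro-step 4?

macro 1: S0 reads c0=3 → after 1×micro: -3; S1 reads c1=1 → after 1×micro: 2; S2 reads c0=3 → after 2×micro: 6 ⇒ (c0=-3, c1=2, c2=6)
macro 2: S0 reads c0=-3 → after 1×micro: 3; S1 reads c1=2 → after 1×micro: 4; S2 reads c0=-3 → after 2×micro: -6 ⇒ (c0=3, c1=4, c2=-6)
macro 3: S0 reads c0=3 → after 1×micro: -3; S1 reads c1=4 → after 1×micro: 8; S2 reads c0=3 → after 2×micro: 6 ⇒ (c0=-3, c1=8, c2=6)
macro 4: S0 reads c0=-3 → after 1×micro: 3; S1 reads c1=8 → after 1×micro: 16; S2 reads c0=-3 → after 2×micro: -6 ⇒ (c0=3, c1=16, c2=-6)
macro 5: S0 reads c0=3 → after 1×micro: -3; S1 reads c1=16 → after 1×micro: 32; S2 reads c0=3 → after 2×micro: 6 ⇒ (c0=-3, c1=32, c2=6)
macro 6: S0 reads c0=-3 → after 1×micro: 3; S1 reads c1=32 → after 1×micro: 64; S2 reads c0=-3 → after 2×micro: -6 ⇒ (c0=3, c1=64, c2=-6)

c2 at macro-step 4 = -6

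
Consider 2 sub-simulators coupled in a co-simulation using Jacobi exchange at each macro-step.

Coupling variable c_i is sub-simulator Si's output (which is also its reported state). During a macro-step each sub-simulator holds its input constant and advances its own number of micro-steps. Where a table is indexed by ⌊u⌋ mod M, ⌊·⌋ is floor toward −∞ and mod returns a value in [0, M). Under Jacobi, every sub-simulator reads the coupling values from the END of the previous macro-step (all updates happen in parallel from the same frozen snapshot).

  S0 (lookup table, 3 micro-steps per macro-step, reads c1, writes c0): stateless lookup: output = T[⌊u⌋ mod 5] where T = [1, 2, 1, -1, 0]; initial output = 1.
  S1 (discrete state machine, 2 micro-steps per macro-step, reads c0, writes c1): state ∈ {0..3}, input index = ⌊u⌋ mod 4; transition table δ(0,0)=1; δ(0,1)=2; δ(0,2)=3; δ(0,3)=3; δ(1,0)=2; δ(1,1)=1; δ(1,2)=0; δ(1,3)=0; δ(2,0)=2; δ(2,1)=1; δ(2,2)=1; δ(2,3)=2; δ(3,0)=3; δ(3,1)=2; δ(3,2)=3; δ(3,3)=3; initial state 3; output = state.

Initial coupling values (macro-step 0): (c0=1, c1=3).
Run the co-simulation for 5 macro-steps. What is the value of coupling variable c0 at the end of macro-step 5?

macro 1: S0 reads c1=3 → after 3×micro: -1; S1 reads c0=1 → after 2×micro: 1 ⇒ (c0=-1, c1=1)
macro 2: S0 reads c1=1 → after 3×micro: 2; S1 reads c0=-1 → after 2×micro: 3 ⇒ (c0=2, c1=3)
macro 3: S0 reads c1=3 → after 3×micro: -1; S1 reads c0=2 → after 2×micro: 3 ⇒ (c0=-1, c1=3)
macro 4: S0 reads c1=3 → after 3×micro: -1; S1 reads c0=-1 → after 2×micro: 3 ⇒ (c0=-1, c1=3)
macro 5: S0 reads c1=3 → after 3×micro: -1; S1 reads c0=-1 → after 2×micro: 3 ⇒ (c0=-1, c1=3)

c0 at macro-step 5 = -1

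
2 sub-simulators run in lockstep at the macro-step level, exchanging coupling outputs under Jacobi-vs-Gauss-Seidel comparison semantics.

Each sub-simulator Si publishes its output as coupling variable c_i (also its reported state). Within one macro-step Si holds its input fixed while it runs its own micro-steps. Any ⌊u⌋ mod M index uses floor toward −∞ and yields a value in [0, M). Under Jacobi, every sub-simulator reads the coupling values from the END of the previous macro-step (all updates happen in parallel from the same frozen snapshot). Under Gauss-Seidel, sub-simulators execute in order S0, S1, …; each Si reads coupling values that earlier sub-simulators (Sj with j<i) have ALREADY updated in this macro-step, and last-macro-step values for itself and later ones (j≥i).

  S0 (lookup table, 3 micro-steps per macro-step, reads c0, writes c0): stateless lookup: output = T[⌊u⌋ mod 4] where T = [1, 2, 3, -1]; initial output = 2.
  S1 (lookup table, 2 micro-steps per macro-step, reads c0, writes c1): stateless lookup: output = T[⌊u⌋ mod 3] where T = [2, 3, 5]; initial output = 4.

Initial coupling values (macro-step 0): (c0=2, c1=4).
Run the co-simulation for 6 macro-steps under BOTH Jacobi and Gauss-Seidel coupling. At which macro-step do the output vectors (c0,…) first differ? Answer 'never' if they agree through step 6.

first divergence at macro-step: 1

[Jacobi] macro 1: S0 reads c0=2 → after 3×micro: 3; S1 reads c0=2 → after 2×micro: 5 ⇒ (c0=3, c1=5)
[Jacobi] macro 2: S0 reads c0=3 → after 3×micro: -1; S1 reads c0=3 → after 2×micro: 2 ⇒ (c0=-1, c1=2)
[Jacobi] macro 3: S0 reads c0=-1 → after 3×micro: -1; S1 reads c0=-1 → after 2×micro: 5 ⇒ (c0=-1, c1=5)
[Jacobi] macro 4: S0 reads c0=-1 → after 3×micro: -1; S1 reads c0=-1 → after 2×micro: 5 ⇒ (c0=-1, c1=5)
[Jacobi] macro 5: S0 reads c0=-1 → after 3×micro: -1; S1 reads c0=-1 → after 2×micro: 5 ⇒ (c0=-1, c1=5)
[Jacobi] macro 6: S0 reads c0=-1 → after 3×micro: -1; S1 reads c0=-1 → after 2×micro: 5 ⇒ (c0=-1, c1=5)
[Gauss-Seidel] macro 1: S0 reads c0=2 → after 3×micro: 3; S1 reads c0=3 → after 2×micro: 2 ⇒ (c0=3, c1=2)
[Gauss-Seidel] macro 2: S0 reads c0=3 → after 3×micro: -1; S1 reads c0=-1 → after 2×micro: 5 ⇒ (c0=-1, c1=5)
[Gauss-Seidel] macro 3: S0 reads c0=-1 → after 3×micro: -1; S1 reads c0=-1 → after 2×micro: 5 ⇒ (c0=-1, c1=5)
[Gauss-Seidel] macro 4: S0 reads c0=-1 → after 3×micro: -1; S1 reads c0=-1 → after 2×micro: 5 ⇒ (c0=-1, c1=5)
[Gauss-Seidel] macro 5: S0 reads c0=-1 → after 3×micro: -1; S1 reads c0=-1 → after 2×micro: 5 ⇒ (c0=-1, c1=5)
[Gauss-Seidel] macro 6: S0 reads c0=-1 → after 3×micro: -1; S1 reads c0=-1 → after 2×micro: 5 ⇒ (c0=-1, c1=5)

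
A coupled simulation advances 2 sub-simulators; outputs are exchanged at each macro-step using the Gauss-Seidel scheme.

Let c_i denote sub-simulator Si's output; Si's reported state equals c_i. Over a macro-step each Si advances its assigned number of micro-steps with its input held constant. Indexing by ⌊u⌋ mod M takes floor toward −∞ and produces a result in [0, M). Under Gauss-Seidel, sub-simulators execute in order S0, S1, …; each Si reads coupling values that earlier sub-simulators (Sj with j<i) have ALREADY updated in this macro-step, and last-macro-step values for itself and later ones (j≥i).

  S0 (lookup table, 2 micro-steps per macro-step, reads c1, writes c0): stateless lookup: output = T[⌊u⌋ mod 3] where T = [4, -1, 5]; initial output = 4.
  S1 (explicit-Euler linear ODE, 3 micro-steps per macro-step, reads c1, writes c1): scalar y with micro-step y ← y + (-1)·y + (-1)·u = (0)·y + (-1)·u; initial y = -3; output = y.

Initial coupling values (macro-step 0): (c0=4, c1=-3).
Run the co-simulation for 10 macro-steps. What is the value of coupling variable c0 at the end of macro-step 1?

c0 at macro-step 1 = 4

macro 1: S0 reads c1=-3 → after 2×micro: 4; S1 reads c1=-3 → after 3×micro: 3 ⇒ (c0=4, c1=3)
macro 2: S0 reads c1=3 → after 2×micro: 4; S1 reads c1=3 → after 3×micro: -3 ⇒ (c0=4, c1=-3)
macro 3: S0 reads c1=-3 → after 2×micro: 4; S1 reads c1=-3 → after 3×micro: 3 ⇒ (c0=4, c1=3)
macro 4: S0 reads c1=3 → after 2×micro: 4; S1 reads c1=3 → after 3×micro: -3 ⇒ (c0=4, c1=-3)
macro 5: S0 reads c1=-3 → after 2×micro: 4; S1 reads c1=-3 → after 3×micro: 3 ⇒ (c0=4, c1=3)
macro 6: S0 reads c1=3 → after 2×micro: 4; S1 reads c1=3 → after 3×micro: -3 ⇒ (c0=4, c1=-3)
macro 7: S0 reads c1=-3 → after 2×micro: 4; S1 reads c1=-3 → after 3×micro: 3 ⇒ (c0=4, c1=3)
macro 8: S0 reads c1=3 → after 2×micro: 4; S1 reads c1=3 → after 3×micro: -3 ⇒ (c0=4, c1=-3)
macro 9: S0 reads c1=-3 → after 2×micro: 4; S1 reads c1=-3 → after 3×micro: 3 ⇒ (c0=4, c1=3)
macro 10: S0 reads c1=3 → after 2×micro: 4; S1 reads c1=3 → after 3×micro: -3 ⇒ (c0=4, c1=-3)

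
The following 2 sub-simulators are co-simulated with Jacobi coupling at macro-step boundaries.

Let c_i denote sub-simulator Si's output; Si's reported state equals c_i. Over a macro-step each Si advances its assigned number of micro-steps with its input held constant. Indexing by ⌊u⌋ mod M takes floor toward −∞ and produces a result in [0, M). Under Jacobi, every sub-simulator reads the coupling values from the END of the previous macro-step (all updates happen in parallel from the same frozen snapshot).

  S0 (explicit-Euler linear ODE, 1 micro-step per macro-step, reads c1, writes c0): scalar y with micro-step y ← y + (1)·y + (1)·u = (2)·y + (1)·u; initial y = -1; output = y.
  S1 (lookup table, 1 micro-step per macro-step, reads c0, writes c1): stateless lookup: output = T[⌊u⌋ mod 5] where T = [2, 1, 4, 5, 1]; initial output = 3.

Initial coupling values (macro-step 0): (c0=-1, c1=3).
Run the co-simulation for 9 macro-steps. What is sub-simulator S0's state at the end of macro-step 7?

macro 1: S0 reads c1=3 → after 1×micro: 1; S1 reads c0=-1 → after 1×micro: 1 ⇒ (c0=1, c1=1)
macro 2: S0 reads c1=1 → after 1×micro: 3; S1 reads c0=1 → after 1×micro: 1 ⇒ (c0=3, c1=1)
macro 3: S0 reads c1=1 → after 1×micro: 7; S1 reads c0=3 → after 1×micro: 5 ⇒ (c0=7, c1=5)
macro 4: S0 reads c1=5 → after 1×micro: 19; S1 reads c0=7 → after 1×micro: 4 ⇒ (c0=19, c1=4)
macro 5: S0 reads c1=4 → after 1×micro: 42; S1 reads c0=19 → after 1×micro: 1 ⇒ (c0=42, c1=1)
macro 6: S0 reads c1=1 → after 1×micro: 85; S1 reads c0=42 → after 1×micro: 4 ⇒ (c0=85, c1=4)
macro 7: S0 reads c1=4 → after 1×micro: 174; S1 reads c0=85 → after 1×micro: 2 ⇒ (c0=174, c1=2)
macro 8: S0 reads c1=2 → after 1×micro: 350; S1 reads c0=174 → after 1×micro: 1 ⇒ (c0=350, c1=1)
macro 9: S0 reads c1=1 → after 1×micro: 701; S1 reads c0=350 → after 1×micro: 2 ⇒ (c0=701, c1=2)

S0 state at macro-step 7 = 174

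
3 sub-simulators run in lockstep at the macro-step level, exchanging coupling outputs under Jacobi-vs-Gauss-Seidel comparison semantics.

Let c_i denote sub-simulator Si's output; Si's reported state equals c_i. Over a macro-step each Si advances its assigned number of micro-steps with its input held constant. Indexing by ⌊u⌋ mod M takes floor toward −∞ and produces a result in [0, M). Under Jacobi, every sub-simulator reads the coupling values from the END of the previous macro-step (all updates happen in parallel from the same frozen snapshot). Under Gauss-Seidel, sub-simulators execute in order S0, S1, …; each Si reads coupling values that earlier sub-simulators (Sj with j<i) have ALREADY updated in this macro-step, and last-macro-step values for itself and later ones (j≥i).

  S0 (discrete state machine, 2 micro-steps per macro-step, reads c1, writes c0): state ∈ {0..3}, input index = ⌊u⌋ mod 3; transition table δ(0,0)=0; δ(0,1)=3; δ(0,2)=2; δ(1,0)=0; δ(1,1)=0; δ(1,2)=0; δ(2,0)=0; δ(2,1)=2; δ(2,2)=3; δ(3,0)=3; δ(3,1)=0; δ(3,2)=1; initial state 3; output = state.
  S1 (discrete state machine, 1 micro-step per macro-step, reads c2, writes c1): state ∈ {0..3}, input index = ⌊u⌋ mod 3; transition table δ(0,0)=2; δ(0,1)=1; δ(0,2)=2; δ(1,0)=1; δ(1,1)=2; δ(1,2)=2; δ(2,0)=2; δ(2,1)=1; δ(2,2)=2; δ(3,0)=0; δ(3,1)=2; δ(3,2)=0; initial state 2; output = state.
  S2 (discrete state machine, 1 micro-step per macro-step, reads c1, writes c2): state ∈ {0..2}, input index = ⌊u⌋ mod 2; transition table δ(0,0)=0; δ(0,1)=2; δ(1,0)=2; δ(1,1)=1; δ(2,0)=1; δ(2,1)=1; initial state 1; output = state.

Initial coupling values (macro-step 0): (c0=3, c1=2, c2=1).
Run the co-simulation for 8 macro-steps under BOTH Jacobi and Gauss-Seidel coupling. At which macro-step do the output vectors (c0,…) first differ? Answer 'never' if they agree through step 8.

[Jacobi] macro 1: S0 reads c1=2 → after 2×micro: 0; S1 reads c2=1 → after 1×micro: 1; S2 reads c1=2 → after 1×micro: 2 ⇒ (c0=0, c1=1, c2=2)
[Jacobi] macro 2: S0 reads c1=1 → after 2×micro: 0; S1 reads c2=2 → after 1×micro: 2; S2 reads c1=1 → after 1×micro: 1 ⇒ (c0=0, c1=2, c2=1)
[Jacobi] macro 3: S0 reads c1=2 → after 2×micro: 3; S1 reads c2=1 → after 1×micro: 1; S2 reads c1=2 → after 1×micro: 2 ⇒ (c0=3, c1=1, c2=2)
[Jacobi] macro 4: S0 reads c1=1 → after 2×micro: 3; S1 reads c2=2 → after 1×micro: 2; S2 reads c1=1 → after 1×micro: 1 ⇒ (c0=3, c1=2, c2=1)
[Jacobi] macro 5: S0 reads c1=2 → after 2×micro: 0; S1 reads c2=1 → after 1×micro: 1; S2 reads c1=2 → after 1×micro: 2 ⇒ (c0=0, c1=1, c2=2)
[Jacobi] macro 6: S0 reads c1=1 → after 2×micro: 0; S1 reads c2=2 → after 1×micro: 2; S2 reads c1=1 → after 1×micro: 1 ⇒ (c0=0, c1=2, c2=1)
[Jacobi] macro 7: S0 reads c1=2 → after 2×micro: 3; S1 reads c2=1 → after 1×micro: 1; S2 reads c1=2 → after 1×micro: 2 ⇒ (c0=3, c1=1, c2=2)
[Jacobi] macro 8: S0 reads c1=1 → after 2×micro: 3; S1 reads c2=2 → after 1×micro: 2; S2 reads c1=1 → after 1×micro: 1 ⇒ (c0=3, c1=2, c2=1)
[Gauss-Seidel] macro 1: S0 reads c1=2 → after 2×micro: 0; S1 reads c2=1 → after 1×micro: 1; S2 reads c1=1 → after 1×micro: 1 ⇒ (c0=0, c1=1, c2=1)
[Gauss-Seidel] macro 2: S0 reads c1=1 → after 2×micro: 0; S1 reads c2=1 → after 1×micro: 2; S2 reads c1=2 → after 1×micro: 2 ⇒ (c0=0, c1=2, c2=2)
[Gauss-Seidel] macro 3: S0 reads c1=2 → after 2×micro: 3; S1 reads c2=2 → after 1×micro: 2; S2 reads c1=2 → after 1×micro: 1 ⇒ (c0=3, c1=2, c2=1)
[Gauss-Seidel] macro 4: S0 reads c1=2 → after 2×micro: 0; S1 reads c2=1 → after 1×micro: 1; S2 reads c1=1 → after 1×micro: 1 ⇒ (c0=0, c1=1, c2=1)
[Gauss-Seidel] macro 5: S0 reads c1=1 → after 2×micro: 0; S1 reads c2=1 → after 1×micro: 2; S2 reads c1=2 → after 1×micro: 2 ⇒ (c0=0, c1=2, c2=2)
[Gauss-Seidel] macro 6: S0 reads c1=2 → after 2×micro: 3; S1 reads c2=2 → after 1×micro: 2; S2 reads c1=2 → after 1×micro: 1 ⇒ (c0=3, c1=2, c2=1)
[Gauss-Seidel] macro 7: S0 reads c1=2 → after 2×micro: 0; S1 reads c2=1 → after 1×micro: 1; S2 reads c1=1 → after 1×micro: 1 ⇒ (c0=0, c1=1, c2=1)
[Gauss-Seidel] macro 8: S0 reads c1=1 → after 2×micro: 0; S1 reads c2=1 → after 1×micro: 2; S2 reads c1=2 → after 1×micro: 2 ⇒ (c0=0, c1=2, c2=2)

first divergence at macro-step: 1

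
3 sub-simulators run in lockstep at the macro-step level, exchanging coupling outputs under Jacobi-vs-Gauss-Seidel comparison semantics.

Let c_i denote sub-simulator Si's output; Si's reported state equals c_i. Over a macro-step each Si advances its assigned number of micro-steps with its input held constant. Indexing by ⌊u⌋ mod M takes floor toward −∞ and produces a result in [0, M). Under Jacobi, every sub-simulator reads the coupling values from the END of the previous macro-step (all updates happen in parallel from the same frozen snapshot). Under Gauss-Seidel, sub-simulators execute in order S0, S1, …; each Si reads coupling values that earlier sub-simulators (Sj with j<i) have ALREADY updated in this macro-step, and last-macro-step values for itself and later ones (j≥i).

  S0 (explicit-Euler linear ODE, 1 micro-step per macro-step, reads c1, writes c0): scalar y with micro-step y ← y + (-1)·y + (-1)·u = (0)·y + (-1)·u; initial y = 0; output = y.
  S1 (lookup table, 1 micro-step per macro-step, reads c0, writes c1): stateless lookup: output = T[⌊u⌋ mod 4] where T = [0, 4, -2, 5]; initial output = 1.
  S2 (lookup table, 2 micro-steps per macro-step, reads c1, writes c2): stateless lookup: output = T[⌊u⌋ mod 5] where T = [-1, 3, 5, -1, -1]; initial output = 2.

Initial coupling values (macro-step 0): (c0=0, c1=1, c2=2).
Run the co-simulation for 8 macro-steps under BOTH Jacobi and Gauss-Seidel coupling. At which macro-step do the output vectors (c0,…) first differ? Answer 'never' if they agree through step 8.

first divergence at macro-step: 1

[Jacobi] macro 1: S0 reads c1=1 → after 1×micro: -1; S1 reads c0=0 → after 1×micro: 0; S2 reads c1=1 → after 2×micro: 3 ⇒ (c0=-1, c1=0, c2=3)
[Jacobi] macro 2: S0 reads c1=0 → after 1×micro: 0; S1 reads c0=-1 → after 1×micro: 5; S2 reads c1=0 → after 2×micro: -1 ⇒ (c0=0, c1=5, c2=-1)
[Jacobi] macro 3: S0 reads c1=5 → after 1×micro: -5; S1 reads c0=0 → after 1×micro: 0; S2 reads c1=5 → after 2×micro: -1 ⇒ (c0=-5, c1=0, c2=-1)
[Jacobi] macro 4: S0 reads c1=0 → after 1×micro: 0; S1 reads c0=-5 → after 1×micro: 5; S2 reads c1=0 → after 2×micro: -1 ⇒ (c0=0, c1=5, c2=-1)
[Jacobi] macro 5: S0 reads c1=5 → after 1×micro: -5; S1 reads c0=0 → after 1×micro: 0; S2 reads c1=5 → after 2×micro: -1 ⇒ (c0=-5, c1=0, c2=-1)
[Jacobi] macro 6: S0 reads c1=0 → after 1×micro: 0; S1 reads c0=-5 → after 1×micro: 5; S2 reads c1=0 → after 2×micro: -1 ⇒ (c0=0, c1=5, c2=-1)
[Jacobi] macro 7: S0 reads c1=5 → after 1×micro: -5; S1 reads c0=0 → after 1×micro: 0; S2 reads c1=5 → after 2×micro: -1 ⇒ (c0=-5, c1=0, c2=-1)
[Jacobi] macro 8: S0 reads c1=0 → after 1×micro: 0; S1 reads c0=-5 → after 1×micro: 5; S2 reads c1=0 → after 2×micro: -1 ⇒ (c0=0, c1=5, c2=-1)
[Gauss-Seidel] macro 1: S0 reads c1=1 → after 1×micro: -1; S1 reads c0=-1 → after 1×micro: 5; S2 reads c1=5 → after 2×micro: -1 ⇒ (c0=-1, c1=5, c2=-1)
[Gauss-Seidel] macro 2: S0 reads c1=5 → after 1×micro: -5; S1 reads c0=-5 → after 1×micro: 5; S2 reads c1=5 → after 2×micro: -1 ⇒ (c0=-5, c1=5, c2=-1)
[Gauss-Seidel] macro 3: S0 reads c1=5 → after 1×micro: -5; S1 reads c0=-5 → after 1×micro: 5; S2 reads c1=5 → after 2×micro: -1 ⇒ (c0=-5, c1=5, c2=-1)
[Gauss-Seidel] macro 4: S0 reads c1=5 → after 1×micro: -5; S1 reads c0=-5 → after 1×micro: 5; S2 reads c1=5 → after 2×micro: -1 ⇒ (c0=-5, c1=5, c2=-1)
[Gauss-Seidel] macro 5: S0 reads c1=5 → after 1×micro: -5; S1 reads c0=-5 → after 1×micro: 5; S2 reads c1=5 → after 2×micro: -1 ⇒ (c0=-5, c1=5, c2=-1)
[Gauss-Seidel] macro 6: S0 reads c1=5 → after 1×micro: -5; S1 reads c0=-5 → after 1×micro: 5; S2 reads c1=5 → after 2×micro: -1 ⇒ (c0=-5, c1=5, c2=-1)
[Gauss-Seidel] macro 7: S0 reads c1=5 → after 1×micro: -5; S1 reads c0=-5 → after 1×micro: 5; S2 reads c1=5 → after 2×micro: -1 ⇒ (c0=-5, c1=5, c2=-1)
[Gauss-Seidel] macro 8: S0 reads c1=5 → after 1×micro: -5; S1 reads c0=-5 → after 1×micro: 5; S2 reads c1=5 → after 2×micro: -1 ⇒ (c0=-5, c1=5, c2=-1)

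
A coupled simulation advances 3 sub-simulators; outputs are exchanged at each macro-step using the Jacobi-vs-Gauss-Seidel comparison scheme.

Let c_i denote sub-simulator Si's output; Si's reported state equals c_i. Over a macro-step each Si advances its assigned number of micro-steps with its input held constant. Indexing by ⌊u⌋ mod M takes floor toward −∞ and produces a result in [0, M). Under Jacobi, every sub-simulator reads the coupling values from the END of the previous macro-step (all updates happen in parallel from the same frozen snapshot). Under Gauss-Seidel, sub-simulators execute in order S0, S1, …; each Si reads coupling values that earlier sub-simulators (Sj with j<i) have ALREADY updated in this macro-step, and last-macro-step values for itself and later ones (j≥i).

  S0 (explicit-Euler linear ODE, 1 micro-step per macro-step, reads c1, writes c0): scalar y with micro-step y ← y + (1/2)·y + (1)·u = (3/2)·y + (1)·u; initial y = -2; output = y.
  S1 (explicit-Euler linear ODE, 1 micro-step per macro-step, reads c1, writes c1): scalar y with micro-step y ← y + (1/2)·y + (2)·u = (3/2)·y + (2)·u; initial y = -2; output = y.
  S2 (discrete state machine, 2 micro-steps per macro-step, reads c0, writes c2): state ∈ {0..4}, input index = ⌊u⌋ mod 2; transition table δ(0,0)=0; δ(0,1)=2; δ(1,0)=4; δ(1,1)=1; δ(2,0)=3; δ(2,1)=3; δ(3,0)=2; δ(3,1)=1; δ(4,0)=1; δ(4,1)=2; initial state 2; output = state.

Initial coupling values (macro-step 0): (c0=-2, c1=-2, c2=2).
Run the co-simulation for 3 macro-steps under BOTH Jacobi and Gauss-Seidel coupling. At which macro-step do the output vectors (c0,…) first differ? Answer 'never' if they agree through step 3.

first divergence at macro-step: 1

[Jacobi] macro 1: S0 reads c1=-2 → after 1×micro: -5; S1 reads c1=-2 → after 1×micro: -7; S2 reads c0=-2 → after 2×micro: 2 ⇒ (c0=-5, c1=-7, c2=2)
[Jacobi] macro 2: S0 reads c1=-7 → after 1×micro: -29/2; S1 reads c1=-7 → after 1×micro: -49/2; S2 reads c0=-5 → after 2×micro: 1 ⇒ (c0=-29/2, c1=-49/2, c2=1)
[Jacobi] macro 3: S0 reads c1=-49/2 → after 1×micro: -185/4; S1 reads c1=-49/2 → after 1×micro: -343/4; S2 reads c0=-29/2 → after 2×micro: 1 ⇒ (c0=-185/4, c1=-343/4, c2=1)
[Gauss-Seidel] macro 1: S0 reads c1=-2 → after 1×micro: -5; S1 reads c1=-2 → after 1×micro: -7; S2 reads c0=-5 → after 2×micro: 1 ⇒ (c0=-5, c1=-7, c2=1)
[Gauss-Seidel] macro 2: S0 reads c1=-7 → after 1×micro: -29/2; S1 reads c1=-7 → after 1×micro: -49/2; S2 reads c0=-29/2 → after 2×micro: 1 ⇒ (c0=-29/2, c1=-49/2, c2=1)
[Gauss-Seidel] macro 3: S0 reads c1=-49/2 → after 1×micro: -185/4; S1 reads c1=-49/2 → after 1×micro: -343/4; S2 reads c0=-185/4 → after 2×micro: 1 ⇒ (c0=-185/4, c1=-343/4, c2=1)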